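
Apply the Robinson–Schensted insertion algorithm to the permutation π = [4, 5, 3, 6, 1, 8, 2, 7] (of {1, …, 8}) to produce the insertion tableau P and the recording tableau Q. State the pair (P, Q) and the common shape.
P = [1, 2, 6, 7] / [3, 5, 8] / [4];  Q = [1, 2, 4, 6] / [3, 7, 8] / [5];  common shape = (4, 3, 1)

Row-insert the values π_1, π_2, … into P one at a time, bumping the leftmost entry strictly greater than the inserted value down to the next row. The recording tableau Q records, in position (i, j), the step at which that cell was added to P.
  Insert 4 (step 1): P = [4];  Q = [1]
  Insert 5 (step 2): P = [4, 5];  Q = [1, 2]
  Insert 3 (step 3): P = [3, 5] / [4];  Q = [1, 2] / [3]
  Insert 6 (step 4): P = [3, 5, 6] / [4];  Q = [1, 2, 4] / [3]
  Insert 1 (step 5): P = [1, 5, 6] / [3] / [4];  Q = [1, 2, 4] / [3] / [5]
  Insert 8 (step 6): P = [1, 5, 6, 8] / [3] / [4];  Q = [1, 2, 4, 6] / [3] / [5]
  Insert 2 (step 7): P = [1, 2, 6, 8] / [3, 5] / [4];  Q = [1, 2, 4, 6] / [3, 7] / [5]
  Insert 7 (step 8): P = [1, 2, 6, 7] / [3, 5, 8] / [4];  Q = [1, 2, 4, 6] / [3, 7, 8] / [5]
Final shape: (4, 3, 1).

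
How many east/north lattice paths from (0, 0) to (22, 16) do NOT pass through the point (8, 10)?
Number of paths = 20543914350

Total paths from (0, 0) to (22, 16): C(38, 22) = 22239974430. Paths through (8, 10): (paths (0, 0) → (8, 10)) × (paths (8, 10) → (22, 16)) = C(18, 8) · C(20, 14) = 43758 · 38760 = 1696060080. Avoidance count = 22239974430 − 1696060080 = 20543914350.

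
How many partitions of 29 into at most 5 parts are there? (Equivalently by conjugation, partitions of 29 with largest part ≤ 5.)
p(29, parts ≤ 5) = 603

Use the recurrence p(n, m) = p(n, m−1) + p(n−m, m): either the largest part is < m (count p(n, m−1)) or the largest part is exactly m (remove one copy of m, count p(n−m, m)). With p(0, ·) = 1 this gives p(29, parts ≤ 5) = 603. (By conjugating Young diagrams, this also counts partitions of 29 into at most 5 parts.)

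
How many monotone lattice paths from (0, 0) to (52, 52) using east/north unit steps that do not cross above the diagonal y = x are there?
C_52 = 29869166945772625950142417512

These NE paths below the diagonal are counted by the Catalan number C_n = (1/(n + 1)) · C(2n, n). For n = 52: C_52 = (1/53) · C(104, 52) = 1583065848125949175357548128136/53 = 29869166945772625950142417512.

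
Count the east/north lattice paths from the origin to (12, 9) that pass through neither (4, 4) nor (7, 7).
Number of paths = 161168

Inclusion–exclusion. Total paths: C(21, 12) = 293930. Through P₁: C(8, 4)·C(13, 8) = 90090. Through P₂: C(14, 7)·C(7, 5) = 72072. Since P₁ is strictly southwest of P₂, a monotone path through both must visit P₁ then P₂; paths through both = C(8, 4)·C(6, 3)·C(7, 5) = 29400. Avoid both = 293930 − 90090 − 72072 + 29400 = 161168.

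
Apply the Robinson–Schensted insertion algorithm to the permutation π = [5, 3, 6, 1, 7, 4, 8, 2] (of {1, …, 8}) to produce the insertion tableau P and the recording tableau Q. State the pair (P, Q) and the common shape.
P = [1, 2, 7, 8] / [3, 4] / [5, 6];  Q = [1, 3, 5, 7] / [2, 6] / [4, 8];  common shape = (4, 2, 2)

Row-insert the values π_1, π_2, … into P one at a time, bumping the leftmost entry strictly greater than the inserted value down to the next row. The recording tableau Q records, in position (i, j), the step at which that cell was added to P.
  Insert 5 (step 1): P = [5];  Q = [1]
  Insert 3 (step 2): P = [3] / [5];  Q = [1] / [2]
  Insert 6 (step 3): P = [3, 6] / [5];  Q = [1, 3] / [2]
  Insert 1 (step 4): P = [1, 6] / [3] / [5];  Q = [1, 3] / [2] / [4]
  Insert 7 (step 5): P = [1, 6, 7] / [3] / [5];  Q = [1, 3, 5] / [2] / [4]
  Insert 4 (step 6): P = [1, 4, 7] / [3, 6] / [5];  Q = [1, 3, 5] / [2, 6] / [4]
  Insert 8 (step 7): P = [1, 4, 7, 8] / [3, 6] / [5];  Q = [1, 3, 5, 7] / [2, 6] / [4]
  Insert 2 (step 8): P = [1, 2, 7, 8] / [3, 4] / [5, 6];  Q = [1, 3, 5, 7] / [2, 6] / [4, 8]
Final shape: (4, 2, 2).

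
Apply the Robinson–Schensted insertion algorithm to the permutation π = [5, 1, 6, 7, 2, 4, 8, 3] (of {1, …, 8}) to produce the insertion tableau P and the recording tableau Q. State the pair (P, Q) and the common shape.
P = [1, 2, 3, 8] / [4, 6, 7] / [5];  Q = [1, 3, 4, 7] / [2, 5, 6] / [8];  common shape = (4, 3, 1)

Row-insert the values π_1, π_2, … into P one at a time, bumping the leftmost entry strictly greater than the inserted value down to the next row. The recording tableau Q records, in position (i, j), the step at which that cell was added to P.
  Insert 5 (step 1): P = [5];  Q = [1]
  Insert 1 (step 2): P = [1] / [5];  Q = [1] / [2]
  Insert 6 (step 3): P = [1, 6] / [5];  Q = [1, 3] / [2]
  Insert 7 (step 4): P = [1, 6, 7] / [5];  Q = [1, 3, 4] / [2]
  Insert 2 (step 5): P = [1, 2, 7] / [5, 6];  Q = [1, 3, 4] / [2, 5]
  Insert 4 (step 6): P = [1, 2, 4] / [5, 6, 7];  Q = [1, 3, 4] / [2, 5, 6]
  Insert 8 (step 7): P = [1, 2, 4, 8] / [5, 6, 7];  Q = [1, 3, 4, 7] / [2, 5, 6]
  Insert 3 (step 8): P = [1, 2, 3, 8] / [4, 6, 7] / [5];  Q = [1, 3, 4, 7] / [2, 5, 6] / [8]
Final shape: (4, 3, 1).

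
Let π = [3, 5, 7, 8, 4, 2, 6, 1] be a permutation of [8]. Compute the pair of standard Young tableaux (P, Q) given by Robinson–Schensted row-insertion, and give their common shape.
P = [1, 4, 6, 8] / [2, 7] / [3] / [5];  Q = [1, 2, 3, 4] / [5, 7] / [6] / [8];  common shape = (4, 2, 1, 1)

Row-insert the values π_1, π_2, … into P one at a time, bumping the leftmost entry strictly greater than the inserted value down to the next row. The recording tableau Q records, in position (i, j), the step at which that cell was added to P.
  Insert 3 (step 1): P = [3];  Q = [1]
  Insert 5 (step 2): P = [3, 5];  Q = [1, 2]
  Insert 7 (step 3): P = [3, 5, 7];  Q = [1, 2, 3]
  Insert 8 (step 4): P = [3, 5, 7, 8];  Q = [1, 2, 3, 4]
  Insert 4 (step 5): P = [3, 4, 7, 8] / [5];  Q = [1, 2, 3, 4] / [5]
  Insert 2 (step 6): P = [2, 4, 7, 8] / [3] / [5];  Q = [1, 2, 3, 4] / [5] / [6]
  Insert 6 (step 7): P = [2, 4, 6, 8] / [3, 7] / [5];  Q = [1, 2, 3, 4] / [5, 7] / [6]
  Insert 1 (step 8): P = [1, 4, 6, 8] / [2, 7] / [3] / [5];  Q = [1, 2, 3, 4] / [5, 7] / [6] / [8]
Final shape: (4, 2, 1, 1).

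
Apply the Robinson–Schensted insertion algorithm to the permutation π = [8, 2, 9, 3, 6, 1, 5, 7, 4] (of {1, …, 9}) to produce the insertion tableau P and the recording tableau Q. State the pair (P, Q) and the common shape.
P = [1, 3, 4, 7] / [2, 5] / [6, 9] / [8];  Q = [1, 3, 5, 8] / [2, 4] / [6, 7] / [9];  common shape = (4, 2, 2, 1)

Row-insert the values π_1, π_2, … into P one at a time, bumping the leftmost entry strictly greater than the inserted value down to the next row. The recording tableau Q records, in position (i, j), the step at which that cell was added to P.
  Insert 8 (step 1): P = [8];  Q = [1]
  Insert 2 (step 2): P = [2] / [8];  Q = [1] / [2]
  Insert 9 (step 3): P = [2, 9] / [8];  Q = [1, 3] / [2]
  Insert 3 (step 4): P = [2, 3] / [8, 9];  Q = [1, 3] / [2, 4]
  Insert 6 (step 5): P = [2, 3, 6] / [8, 9];  Q = [1, 3, 5] / [2, 4]
  Insert 1 (step 6): P = [1, 3, 6] / [2, 9] / [8];  Q = [1, 3, 5] / [2, 4] / [6]
  Insert 5 (step 7): P = [1, 3, 5] / [2, 6] / [8, 9];  Q = [1, 3, 5] / [2, 4] / [6, 7]
  Insert 7 (step 8): P = [1, 3, 5, 7] / [2, 6] / [8, 9];  Q = [1, 3, 5, 8] / [2, 4] / [6, 7]
  Insert 4 (step 9): P = [1, 3, 4, 7] / [2, 5] / [6, 9] / [8];  Q = [1, 3, 5, 8] / [2, 4] / [6, 7] / [9]
Final shape: (4, 2, 2, 1).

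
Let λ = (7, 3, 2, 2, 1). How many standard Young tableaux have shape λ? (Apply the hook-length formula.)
# SYT of shape (7, 3, 2, 2, 1) = 159250

Hook-length formula: f^λ = n! / Π hook(c), product over all cells c of the Young diagram. For λ = (7, 3, 2, 2, 1), n = 15 boxes. Hook lengths by row (left-to-right, top-to-bottom): [11, 9, 6, 4, 3, 2, 1]; [6, 4, 1]; [4, 2]; [3, 1]; [1]. Product of hooks = 8211456. So f^λ = 15! / 8211456 = 1307674368000 / 8211456 = 159250.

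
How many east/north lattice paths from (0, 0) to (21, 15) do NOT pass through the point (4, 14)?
Number of paths = 5567847480

Total paths from (0, 0) to (21, 15): C(36, 21) = 5567902560. Paths through (4, 14): (paths (0, 0) → (4, 14)) × (paths (4, 14) → (21, 15)) = C(18, 4) · C(18, 17) = 3060 · 18 = 55080. Avoidance count = 5567902560 − 55080 = 5567847480.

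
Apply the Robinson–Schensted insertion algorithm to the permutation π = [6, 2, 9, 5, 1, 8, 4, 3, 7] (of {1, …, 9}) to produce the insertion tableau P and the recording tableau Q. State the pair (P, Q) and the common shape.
P = [1, 3, 7] / [2, 4, 8] / [5, 9] / [6];  Q = [1, 3, 6] / [2, 4, 9] / [5, 7] / [8];  common shape = (3, 3, 2, 1)

Row-insert the values π_1, π_2, … into P one at a time, bumping the leftmost entry strictly greater than the inserted value down to the next row. The recording tableau Q records, in position (i, j), the step at which that cell was added to P.
  Insert 6 (step 1): P = [6];  Q = [1]
  Insert 2 (step 2): P = [2] / [6];  Q = [1] / [2]
  Insert 9 (step 3): P = [2, 9] / [6];  Q = [1, 3] / [2]
  Insert 5 (step 4): P = [2, 5] / [6, 9];  Q = [1, 3] / [2, 4]
  Insert 1 (step 5): P = [1, 5] / [2, 9] / [6];  Q = [1, 3] / [2, 4] / [5]
  Insert 8 (step 6): P = [1, 5, 8] / [2, 9] / [6];  Q = [1, 3, 6] / [2, 4] / [5]
  Insert 4 (step 7): P = [1, 4, 8] / [2, 5] / [6, 9];  Q = [1, 3, 6] / [2, 4] / [5, 7]
  Insert 3 (step 8): P = [1, 3, 8] / [2, 4] / [5, 9] / [6];  Q = [1, 3, 6] / [2, 4] / [5, 7] / [8]
  Insert 7 (step 9): P = [1, 3, 7] / [2, 4, 8] / [5, 9] / [6];  Q = [1, 3, 6] / [2, 4, 9] / [5, 7] / [8]
Final shape: (3, 3, 2, 1).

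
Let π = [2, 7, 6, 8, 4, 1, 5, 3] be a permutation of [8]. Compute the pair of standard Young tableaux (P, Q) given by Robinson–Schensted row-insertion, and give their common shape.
P = [1, 3, 5] / [2, 4] / [6, 8] / [7];  Q = [1, 2, 4] / [3, 7] / [5, 8] / [6];  common shape = (3, 2, 2, 1)

Row-insert the values π_1, π_2, … into P one at a time, bumping the leftmost entry strictly greater than the inserted value down to the next row. The recording tableau Q records, in position (i, j), the step at which that cell was added to P.
  Insert 2 (step 1): P = [2];  Q = [1]
  Insert 7 (step 2): P = [2, 7];  Q = [1, 2]
  Insert 6 (step 3): P = [2, 6] / [7];  Q = [1, 2] / [3]
  Insert 8 (step 4): P = [2, 6, 8] / [7];  Q = [1, 2, 4] / [3]
  Insert 4 (step 5): P = [2, 4, 8] / [6] / [7];  Q = [1, 2, 4] / [3] / [5]
  Insert 1 (step 6): P = [1, 4, 8] / [2] / [6] / [7];  Q = [1, 2, 4] / [3] / [5] / [6]
  Insert 5 (step 7): P = [1, 4, 5] / [2, 8] / [6] / [7];  Q = [1, 2, 4] / [3, 7] / [5] / [6]
  Insert 3 (step 8): P = [1, 3, 5] / [2, 4] / [6, 8] / [7];  Q = [1, 2, 4] / [3, 7] / [5, 8] / [6]
Final shape: (3, 2, 2, 1).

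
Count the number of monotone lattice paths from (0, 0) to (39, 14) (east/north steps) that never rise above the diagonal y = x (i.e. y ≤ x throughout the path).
Number of paths = 1562586937730

By the reflection principle (André's argument), the number of monotone paths to (39, 14) with n ≤ m that never go above y = x is C(53, 39) − C(53, 40) = 2403979904200 − 841392966470 = 1562586937730.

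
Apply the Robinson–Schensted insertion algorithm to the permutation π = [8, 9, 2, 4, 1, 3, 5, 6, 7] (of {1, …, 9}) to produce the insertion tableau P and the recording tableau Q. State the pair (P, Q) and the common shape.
P = [1, 3, 5, 6, 7] / [2, 4] / [8, 9];  Q = [1, 2, 7, 8, 9] / [3, 4] / [5, 6];  common shape = (5, 2, 2)

Row-insert the values π_1, π_2, … into P one at a time, bumping the leftmost entry strictly greater than the inserted value down to the next row. The recording tableau Q records, in position (i, j), the step at which that cell was added to P.
  Insert 8 (step 1): P = [8];  Q = [1]
  Insert 9 (step 2): P = [8, 9];  Q = [1, 2]
  Insert 2 (step 3): P = [2, 9] / [8];  Q = [1, 2] / [3]
  Insert 4 (step 4): P = [2, 4] / [8, 9];  Q = [1, 2] / [3, 4]
  Insert 1 (step 5): P = [1, 4] / [2, 9] / [8];  Q = [1, 2] / [3, 4] / [5]
  Insert 3 (step 6): P = [1, 3] / [2, 4] / [8, 9];  Q = [1, 2] / [3, 4] / [5, 6]
  Insert 5 (step 7): P = [1, 3, 5] / [2, 4] / [8, 9];  Q = [1, 2, 7] / [3, 4] / [5, 6]
  Insert 6 (step 8): P = [1, 3, 5, 6] / [2, 4] / [8, 9];  Q = [1, 2, 7, 8] / [3, 4] / [5, 6]
  Insert 7 (step 9): P = [1, 3, 5, 6, 7] / [2, 4] / [8, 9];  Q = [1, 2, 7, 8, 9] / [3, 4] / [5, 6]
Final shape: (5, 2, 2).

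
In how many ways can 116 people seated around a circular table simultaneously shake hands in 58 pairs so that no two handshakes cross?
C_58 = 104088460289122304033498318812080

These noncrossing handshakes are counted by the Catalan number C_n = (1/(n + 1)) · C(2n, n). For n = 58: C_58 = (1/59) · C(116, 58) = 6141219157058215937976400809912720/59 = 104088460289122304033498318812080.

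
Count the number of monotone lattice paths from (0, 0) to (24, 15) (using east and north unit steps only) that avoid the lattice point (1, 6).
Number of paths = 24944499060

Total paths from (0, 0) to (24, 15): C(39, 24) = 25140840660. Paths through (1, 6): (paths (0, 0) → (1, 6)) × (paths (1, 6) → (24, 15)) = C(7, 1) · C(32, 23) = 7 · 28048800 = 196341600. Avoidance count = 25140840660 − 196341600 = 24944499060.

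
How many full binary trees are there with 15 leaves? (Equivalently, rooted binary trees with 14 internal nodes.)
C_14 = 2674440

These full binary trees are counted by the Catalan number C_n = (1/(n + 1)) · C(2n, n). For n = 14: C_14 = (1/15) · C(28, 14) = 40116600/15 = 2674440.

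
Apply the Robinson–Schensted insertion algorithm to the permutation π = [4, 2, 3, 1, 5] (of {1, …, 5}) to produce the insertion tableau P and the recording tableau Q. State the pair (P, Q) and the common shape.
P = [1, 3, 5] / [2] / [4];  Q = [1, 3, 5] / [2] / [4];  common shape = (3, 1, 1)

Row-insert the values π_1, π_2, … into P one at a time, bumping the leftmost entry strictly greater than the inserted value down to the next row. The recording tableau Q records, in position (i, j), the step at which that cell was added to P.
  Insert 4 (step 1): P = [4];  Q = [1]
  Insert 2 (step 2): P = [2] / [4];  Q = [1] / [2]
  Insert 3 (step 3): P = [2, 3] / [4];  Q = [1, 3] / [2]
  Insert 1 (step 4): P = [1, 3] / [2] / [4];  Q = [1, 3] / [2] / [4]
  Insert 5 (step 5): P = [1, 3, 5] / [2] / [4];  Q = [1, 3, 5] / [2] / [4]
Final shape: (3, 1, 1).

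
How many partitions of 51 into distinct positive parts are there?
q(51) = 4097

A partition into distinct parts is a strictly decreasing sequence summing to n. The recurrence d(n, m) = d(n, m−1) + d(n−m, m−1) (use part m at most once) with q(n) = d(n, n) gives q(51) = 4097. (Euler's theorem: # distinct-part partitions = # odd-part partitions.)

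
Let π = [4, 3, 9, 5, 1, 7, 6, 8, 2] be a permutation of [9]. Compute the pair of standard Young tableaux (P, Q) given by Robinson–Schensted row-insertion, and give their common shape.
P = [1, 2, 6, 8] / [3, 5] / [4, 7] / [9];  Q = [1, 3, 6, 8] / [2, 4] / [5, 7] / [9];  common shape = (4, 2, 2, 1)

Row-insert the values π_1, π_2, … into P one at a time, bumping the leftmost entry strictly greater than the inserted value down to the next row. The recording tableau Q records, in position (i, j), the step at which that cell was added to P.
  Insert 4 (step 1): P = [4];  Q = [1]
  Insert 3 (step 2): P = [3] / [4];  Q = [1] / [2]
  Insert 9 (step 3): P = [3, 9] / [4];  Q = [1, 3] / [2]
  Insert 5 (step 4): P = [3, 5] / [4, 9];  Q = [1, 3] / [2, 4]
  Insert 1 (step 5): P = [1, 5] / [3, 9] / [4];  Q = [1, 3] / [2, 4] / [5]
  Insert 7 (step 6): P = [1, 5, 7] / [3, 9] / [4];  Q = [1, 3, 6] / [2, 4] / [5]
  Insert 6 (step 7): P = [1, 5, 6] / [3, 7] / [4, 9];  Q = [1, 3, 6] / [2, 4] / [5, 7]
  Insert 8 (step 8): P = [1, 5, 6, 8] / [3, 7] / [4, 9];  Q = [1, 3, 6, 8] / [2, 4] / [5, 7]
  Insert 2 (step 9): P = [1, 2, 6, 8] / [3, 5] / [4, 7] / [9];  Q = [1, 3, 6, 8] / [2, 4] / [5, 7] / [9]
Final shape: (4, 2, 2, 1).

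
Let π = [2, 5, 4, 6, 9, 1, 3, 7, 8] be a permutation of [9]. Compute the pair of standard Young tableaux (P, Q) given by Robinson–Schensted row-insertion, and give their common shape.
P = [1, 3, 6, 7, 8] / [2, 4, 9] / [5];  Q = [1, 2, 4, 5, 9] / [3, 7, 8] / [6];  common shape = (5, 3, 1)

Row-insert the values π_1, π_2, … into P one at a time, bumping the leftmost entry strictly greater than the inserted value down to the next row. The recording tableau Q records, in position (i, j), the step at which that cell was added to P.
  Insert 2 (step 1): P = [2];  Q = [1]
  Insert 5 (step 2): P = [2, 5];  Q = [1, 2]
  Insert 4 (step 3): P = [2, 4] / [5];  Q = [1, 2] / [3]
  Insert 6 (step 4): P = [2, 4, 6] / [5];  Q = [1, 2, 4] / [3]
  Insert 9 (step 5): P = [2, 4, 6, 9] / [5];  Q = [1, 2, 4, 5] / [3]
  Insert 1 (step 6): P = [1, 4, 6, 9] / [2] / [5];  Q = [1, 2, 4, 5] / [3] / [6]
  Insert 3 (step 7): P = [1, 3, 6, 9] / [2, 4] / [5];  Q = [1, 2, 4, 5] / [3, 7] / [6]
  Insert 7 (step 8): P = [1, 3, 6, 7] / [2, 4, 9] / [5];  Q = [1, 2, 4, 5] / [3, 7, 8] / [6]
  Insert 8 (step 9): P = [1, 3, 6, 7, 8] / [2, 4, 9] / [5];  Q = [1, 2, 4, 5, 9] / [3, 7, 8] / [6]
Final shape: (5, 3, 1).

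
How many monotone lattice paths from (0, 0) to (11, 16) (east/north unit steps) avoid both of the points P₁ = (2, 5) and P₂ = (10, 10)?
Number of paths = 8406632

Inclusion–exclusion. Total paths: C(27, 11) = 13037895. Through P₁: C(7, 2)·C(20, 9) = 3527160. Through P₂: C(20, 10)·C(7, 1) = 1293292. Since P₁ is strictly southwest of P₂, a monotone path through both must visit P₁ then P₂; paths through both = C(7, 2)·C(13, 8)·C(7, 1) = 189189. Avoid both = 13037895 − 3527160 − 1293292 + 189189 = 8406632.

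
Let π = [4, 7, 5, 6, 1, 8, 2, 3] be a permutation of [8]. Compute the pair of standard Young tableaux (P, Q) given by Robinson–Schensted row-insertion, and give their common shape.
P = [1, 2, 3, 8] / [4, 5, 6] / [7];  Q = [1, 2, 4, 6] / [3, 7, 8] / [5];  common shape = (4, 3, 1)

Row-insert the values π_1, π_2, … into P one at a time, bumping the leftmost entry strictly greater than the inserted value down to the next row. The recording tableau Q records, in position (i, j), the step at which that cell was added to P.
  Insert 4 (step 1): P = [4];  Q = [1]
  Insert 7 (step 2): P = [4, 7];  Q = [1, 2]
  Insert 5 (step 3): P = [4, 5] / [7];  Q = [1, 2] / [3]
  Insert 6 (step 4): P = [4, 5, 6] / [7];  Q = [1, 2, 4] / [3]
  Insert 1 (step 5): P = [1, 5, 6] / [4] / [7];  Q = [1, 2, 4] / [3] / [5]
  Insert 8 (step 6): P = [1, 5, 6, 8] / [4] / [7];  Q = [1, 2, 4, 6] / [3] / [5]
  Insert 2 (step 7): P = [1, 2, 6, 8] / [4, 5] / [7];  Q = [1, 2, 4, 6] / [3, 7] / [5]
  Insert 3 (step 8): P = [1, 2, 3, 8] / [4, 5, 6] / [7];  Q = [1, 2, 4, 6] / [3, 7, 8] / [5]
Final shape: (4, 3, 1).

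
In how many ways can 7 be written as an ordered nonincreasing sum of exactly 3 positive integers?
p(7, 3 parts) = 4

Partitions of n into exactly k parts ↔ partitions of n − k into at most k parts (subtract 1 from each part). For n = 7, k = 3, the partitions are: 5+1+1, 4+2+1, 3+3+1, 3+2+2. Count = 4.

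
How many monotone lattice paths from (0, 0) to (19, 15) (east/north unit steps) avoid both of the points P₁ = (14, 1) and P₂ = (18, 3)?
Number of paths = 1855778735

Inclusion–exclusion. Total paths: C(34, 19) = 1855967520. Through P₁: C(15, 14)·C(19, 5) = 174420. Through P₂: C(21, 18)·C(13, 1) = 17290. Since P₁ is strictly southwest of P₂, a monotone path through both must visit P₁ then P₂; paths through both = C(15, 14)·C(6, 4)·C(13, 1) = 2925. Avoid both = 1855967520 − 174420 − 17290 + 2925 = 1855778735.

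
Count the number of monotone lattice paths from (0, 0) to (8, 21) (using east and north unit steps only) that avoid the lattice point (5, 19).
Number of paths = 3867105

Total paths from (0, 0) to (8, 21): C(29, 8) = 4292145. Paths through (5, 19): (paths (0, 0) → (5, 19)) × (paths (5, 19) → (8, 21)) = C(24, 5) · C(5, 3) = 42504 · 10 = 425040. Avoidance count = 4292145 − 425040 = 3867105.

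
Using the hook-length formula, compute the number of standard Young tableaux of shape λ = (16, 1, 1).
# SYT of shape (16, 1, 1) = 136

Hook-length formula: f^λ = n! / Π hook(c), product over all cells c of the Young diagram. For λ = (16, 1, 1), n = 18 boxes. Hook lengths by row (left-to-right, top-to-bottom): [18, 15, 14, 13, 12, 11, 10, 9, 8, 7, 6, 5, 4, 3, 2, 1]; [2]; [1]. Product of hooks = 47076277248000. So f^λ = 18! / 47076277248000 = 6402373705728000 / 47076277248000 = 136.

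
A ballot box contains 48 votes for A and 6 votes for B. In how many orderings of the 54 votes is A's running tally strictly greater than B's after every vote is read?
Strict-lead orderings = 20087795

Total orderings of the 54 votes with 48 for A: C(54, 48) = 25827165. By the Bertrand ballot formula (Cycle Lemma / reflection principle), the number of orderings in which A is strictly ahead of B throughout is (p − q)/(p + q) · C(p + q, p) = (48 − 6)/(48 + 6) · 25827165 = 20087795.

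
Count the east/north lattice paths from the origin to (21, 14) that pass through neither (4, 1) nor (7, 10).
Number of paths = 1665015270

Inclusion–exclusion. Total paths: C(35, 21) = 2319959400. Through P₁: C(5, 4)·C(30, 17) = 598799250. Through P₂: C(17, 7)·C(18, 14) = 59510880. Since P₁ is strictly southwest of P₂, a monotone path through both must visit P₁ then P₂; paths through both = C(5, 4)·C(12, 3)·C(18, 14) = 3366000. Avoid both = 2319959400 − 598799250 − 59510880 + 3366000 = 1665015270.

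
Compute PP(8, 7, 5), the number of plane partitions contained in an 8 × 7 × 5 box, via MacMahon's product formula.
PP(8, 7, 5) = 201299981193168

Evaluate the triple product over i = 1..8, j = 1..7, k = 1..5. The factors are (2/1) · (3/2) · (4/3) · (5/4) · (6/5) · (3/2) · (4/3) · (5/4) · … (280 factors total). The numerators and denominators telescope so the product is an integer; carrying out the multiplication exactly gives PP(8, 7, 5) = 201299981193168.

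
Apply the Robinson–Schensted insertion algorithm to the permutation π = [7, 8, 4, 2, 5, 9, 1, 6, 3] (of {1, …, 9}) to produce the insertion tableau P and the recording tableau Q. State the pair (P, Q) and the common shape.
P = [1, 3, 6] / [2, 5, 9] / [4, 8] / [7];  Q = [1, 2, 6] / [3, 5, 8] / [4, 9] / [7];  common shape = (3, 3, 2, 1)

Row-insert the values π_1, π_2, … into P one at a time, bumping the leftmost entry strictly greater than the inserted value down to the next row. The recording tableau Q records, in position (i, j), the step at which that cell was added to P.
  Insert 7 (step 1): P = [7];  Q = [1]
  Insert 8 (step 2): P = [7, 8];  Q = [1, 2]
  Insert 4 (step 3): P = [4, 8] / [7];  Q = [1, 2] / [3]
  Insert 2 (step 4): P = [2, 8] / [4] / [7];  Q = [1, 2] / [3] / [4]
  Insert 5 (step 5): P = [2, 5] / [4, 8] / [7];  Q = [1, 2] / [3, 5] / [4]
  Insert 9 (step 6): P = [2, 5, 9] / [4, 8] / [7];  Q = [1, 2, 6] / [3, 5] / [4]
  Insert 1 (step 7): P = [1, 5, 9] / [2, 8] / [4] / [7];  Q = [1, 2, 6] / [3, 5] / [4] / [7]
  Insert 6 (step 8): P = [1, 5, 6] / [2, 8, 9] / [4] / [7];  Q = [1, 2, 6] / [3, 5, 8] / [4] / [7]
  Insert 3 (step 9): P = [1, 3, 6] / [2, 5, 9] / [4, 8] / [7];  Q = [1, 2, 6] / [3, 5, 8] / [4, 9] / [7]
Final shape: (3, 3, 2, 1).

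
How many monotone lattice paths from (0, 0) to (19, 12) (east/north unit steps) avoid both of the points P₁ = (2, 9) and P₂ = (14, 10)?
Number of paths = 99886464

Inclusion–exclusion. Total paths: C(31, 19) = 141120525. Through P₁: C(11, 2)·C(20, 17) = 62700. Through P₂: C(24, 14)·C(7, 5) = 41186376. Since P₁ is strictly southwest of P₂, a monotone path through both must visit P₁ then P₂; paths through both = C(11, 2)·C(13, 12)·C(7, 5) = 15015. Avoid both = 141120525 − 62700 − 41186376 + 15015 = 99886464.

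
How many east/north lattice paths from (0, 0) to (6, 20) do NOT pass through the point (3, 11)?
Number of paths = 150150

Total paths from (0, 0) to (6, 20): C(26, 6) = 230230. Paths through (3, 11): (paths (0, 0) → (3, 11)) × (paths (3, 11) → (6, 20)) = C(14, 3) · C(12, 3) = 364 · 220 = 80080. Avoidance count = 230230 − 80080 = 150150.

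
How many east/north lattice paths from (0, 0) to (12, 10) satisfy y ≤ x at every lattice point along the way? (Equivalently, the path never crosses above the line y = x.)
Number of paths = 149226

By the reflection principle (André's argument), the number of monotone paths to (12, 10) with n ≤ m that never go above y = x is C(22, 12) − C(22, 13) = 646646 − 497420 = 149226.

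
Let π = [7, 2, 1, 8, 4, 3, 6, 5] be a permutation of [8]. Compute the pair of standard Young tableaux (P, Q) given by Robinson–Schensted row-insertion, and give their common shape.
P = [1, 3, 5] / [2, 4, 6] / [7, 8];  Q = [1, 4, 7] / [2, 5, 8] / [3, 6];  common shape = (3, 3, 2)

Row-insert the values π_1, π_2, … into P one at a time, bumping the leftmost entry strictly greater than the inserted value down to the next row. The recording tableau Q records, in position (i, j), the step at which that cell was added to P.
  Insert 7 (step 1): P = [7];  Q = [1]
  Insert 2 (step 2): P = [2] / [7];  Q = [1] / [2]
  Insert 1 (step 3): P = [1] / [2] / [7];  Q = [1] / [2] / [3]
  Insert 8 (step 4): P = [1, 8] / [2] / [7];  Q = [1, 4] / [2] / [3]
  Insert 4 (step 5): P = [1, 4] / [2, 8] / [7];  Q = [1, 4] / [2, 5] / [3]
  Insert 3 (step 6): P = [1, 3] / [2, 4] / [7, 8];  Q = [1, 4] / [2, 5] / [3, 6]
  Insert 6 (step 7): P = [1, 3, 6] / [2, 4] / [7, 8];  Q = [1, 4, 7] / [2, 5] / [3, 6]
  Insert 5 (step 8): P = [1, 3, 5] / [2, 4, 6] / [7, 8];  Q = [1, 4, 7] / [2, 5, 8] / [3, 6]
Final shape: (3, 3, 2).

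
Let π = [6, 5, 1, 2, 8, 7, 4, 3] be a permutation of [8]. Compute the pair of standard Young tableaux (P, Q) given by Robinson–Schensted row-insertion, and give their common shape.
P = [1, 2, 3] / [4, 7] / [5, 8] / [6];  Q = [1, 4, 5] / [2, 6] / [3, 7] / [8];  common shape = (3, 2, 2, 1)

Row-insert the values π_1, π_2, … into P one at a time, bumping the leftmost entry strictly greater than the inserted value down to the next row. The recording tableau Q records, in position (i, j), the step at which that cell was added to P.
  Insert 6 (step 1): P = [6];  Q = [1]
  Insert 5 (step 2): P = [5] / [6];  Q = [1] / [2]
  Insert 1 (step 3): P = [1] / [5] / [6];  Q = [1] / [2] / [3]
  Insert 2 (step 4): P = [1, 2] / [5] / [6];  Q = [1, 4] / [2] / [3]
  Insert 8 (step 5): P = [1, 2, 8] / [5] / [6];  Q = [1, 4, 5] / [2] / [3]
  Insert 7 (step 6): P = [1, 2, 7] / [5, 8] / [6];  Q = [1, 4, 5] / [2, 6] / [3]
  Insert 4 (step 7): P = [1, 2, 4] / [5, 7] / [6, 8];  Q = [1, 4, 5] / [2, 6] / [3, 7]
  Insert 3 (step 8): P = [1, 2, 3] / [4, 7] / [5, 8] / [6];  Q = [1, 4, 5] / [2, 6] / [3, 7] / [8]
Final shape: (3, 2, 2, 1).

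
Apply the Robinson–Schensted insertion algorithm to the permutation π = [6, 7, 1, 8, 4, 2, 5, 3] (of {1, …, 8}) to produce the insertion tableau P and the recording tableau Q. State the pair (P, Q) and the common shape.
P = [1, 2, 3] / [4, 5, 8] / [6, 7];  Q = [1, 2, 4] / [3, 5, 7] / [6, 8];  common shape = (3, 3, 2)

Row-insert the values π_1, π_2, … into P one at a time, bumping the leftmost entry strictly greater than the inserted value down to the next row. The recording tableau Q records, in position (i, j), the step at which that cell was added to P.
  Insert 6 (step 1): P = [6];  Q = [1]
  Insert 7 (step 2): P = [6, 7];  Q = [1, 2]
  Insert 1 (step 3): P = [1, 7] / [6];  Q = [1, 2] / [3]
  Insert 8 (step 4): P = [1, 7, 8] / [6];  Q = [1, 2, 4] / [3]
  Insert 4 (step 5): P = [1, 4, 8] / [6, 7];  Q = [1, 2, 4] / [3, 5]
  Insert 2 (step 6): P = [1, 2, 8] / [4, 7] / [6];  Q = [1, 2, 4] / [3, 5] / [6]
  Insert 5 (step 7): P = [1, 2, 5] / [4, 7, 8] / [6];  Q = [1, 2, 4] / [3, 5, 7] / [6]
  Insert 3 (step 8): P = [1, 2, 3] / [4, 5, 8] / [6, 7];  Q = [1, 2, 4] / [3, 5, 7] / [6, 8]
Final shape: (3, 3, 2).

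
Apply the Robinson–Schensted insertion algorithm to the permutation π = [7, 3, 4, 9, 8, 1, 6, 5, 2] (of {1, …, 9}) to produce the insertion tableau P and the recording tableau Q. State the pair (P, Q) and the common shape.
P = [1, 2, 5] / [3, 4] / [6, 8] / [7] / [9];  Q = [1, 3, 4] / [2, 5] / [6, 7] / [8] / [9];  common shape = (3, 2, 2, 1, 1)

Row-insert the values π_1, π_2, … into P one at a time, bumping the leftmost entry strictly greater than the inserted value down to the next row. The recording tableau Q records, in position (i, j), the step at which that cell was added to P.
  Insert 7 (step 1): P = [7];  Q = [1]
  Insert 3 (step 2): P = [3] / [7];  Q = [1] / [2]
  Insert 4 (step 3): P = [3, 4] / [7];  Q = [1, 3] / [2]
  Insert 9 (step 4): P = [3, 4, 9] / [7];  Q = [1, 3, 4] / [2]
  Insert 8 (step 5): P = [3, 4, 8] / [7, 9];  Q = [1, 3, 4] / [2, 5]
  Insert 1 (step 6): P = [1, 4, 8] / [3, 9] / [7];  Q = [1, 3, 4] / [2, 5] / [6]
  Insert 6 (step 7): P = [1, 4, 6] / [3, 8] / [7, 9];  Q = [1, 3, 4] / [2, 5] / [6, 7]
  Insert 5 (step 8): P = [1, 4, 5] / [3, 6] / [7, 8] / [9];  Q = [1, 3, 4] / [2, 5] / [6, 7] / [8]
  Insert 2 (step 9): P = [1, 2, 5] / [3, 4] / [6, 8] / [7] / [9];  Q = [1, 3, 4] / [2, 5] / [6, 7] / [8] / [9]
Final shape: (3, 2, 2, 1, 1).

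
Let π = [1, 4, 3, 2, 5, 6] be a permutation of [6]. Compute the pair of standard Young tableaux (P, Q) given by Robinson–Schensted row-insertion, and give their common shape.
P = [1, 2, 5, 6] / [3] / [4];  Q = [1, 2, 5, 6] / [3] / [4];  common shape = (4, 1, 1)

Row-insert the values π_1, π_2, … into P one at a time, bumping the leftmost entry strictly greater than the inserted value down to the next row. The recording tableau Q records, in position (i, j), the step at which that cell was added to P.
  Insert 1 (step 1): P = [1];  Q = [1]
  Insert 4 (step 2): P = [1, 4];  Q = [1, 2]
  Insert 3 (step 3): P = [1, 3] / [4];  Q = [1, 2] / [3]
  Insert 2 (step 4): P = [1, 2] / [3] / [4];  Q = [1, 2] / [3] / [4]
  Insert 5 (step 5): P = [1, 2, 5] / [3] / [4];  Q = [1, 2, 5] / [3] / [4]
  Insert 6 (step 6): P = [1, 2, 5, 6] / [3] / [4];  Q = [1, 2, 5, 6] / [3] / [4]
Final shape: (4, 1, 1).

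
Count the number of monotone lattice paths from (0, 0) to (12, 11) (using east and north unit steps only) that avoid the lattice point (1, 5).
Number of paths = 1277822

Total paths from (0, 0) to (12, 11): C(23, 12) = 1352078. Paths through (1, 5): (paths (0, 0) → (1, 5)) × (paths (1, 5) → (12, 11)) = C(6, 1) · C(17, 11) = 6 · 12376 = 74256. Avoidance count = 1352078 − 74256 = 1277822.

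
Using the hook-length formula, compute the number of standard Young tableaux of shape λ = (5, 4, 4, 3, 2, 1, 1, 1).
# SYT of shape (5, 4, 4, 3, 2, 1, 1, 1) = 543182640

Hook-length formula: f^λ = n! / Π hook(c), product over all cells c of the Young diagram. For λ = (5, 4, 4, 3, 2, 1, 1, 1), n = 21 boxes. Hook lengths by row (left-to-right, top-to-bottom): [12, 8, 6, 4, 1]; [10, 6, 4, 2]; [9, 5, 3, 1]; [7, 3, 1]; [5, 1]; [3]; [2]; [1]. Product of hooks = 94058496000. So f^λ = 21! / 94058496000 = 51090942171709440000 / 94058496000 = 543182640.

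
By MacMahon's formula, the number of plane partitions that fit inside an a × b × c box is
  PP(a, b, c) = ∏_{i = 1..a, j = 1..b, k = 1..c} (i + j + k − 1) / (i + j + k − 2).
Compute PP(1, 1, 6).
PP(1, 1, 6) = 7

Evaluate the triple product over i = 1..1, j = 1..1, k = 1..6. The factors are (2/1) · (3/2) · (4/3) · (5/4) · (6/5) · (7/6). The numerators and denominators telescope so the product is an integer; carrying out the multiplication exactly gives PP(1, 1, 6) = 7.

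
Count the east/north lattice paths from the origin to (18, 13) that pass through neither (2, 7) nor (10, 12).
Number of paths = 198164181

Inclusion–exclusion. Total paths: C(31, 18) = 206253075. Through P₁: C(9, 2)·C(22, 16) = 2686068. Through P₂: C(22, 10)·C(9, 8) = 5819814. Since P₁ is strictly southwest of P₂, a monotone path through both must visit P₁ then P₂; paths through both = C(9, 2)·C(13, 8)·C(9, 8) = 416988. Avoid both = 206253075 − 2686068 − 5819814 + 416988 = 198164181.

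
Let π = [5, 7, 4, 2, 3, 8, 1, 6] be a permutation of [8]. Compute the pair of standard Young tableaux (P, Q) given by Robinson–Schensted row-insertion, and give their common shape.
P = [1, 3, 6] / [2, 7, 8] / [4] / [5];  Q = [1, 2, 6] / [3, 5, 8] / [4] / [7];  common shape = (3, 3, 1, 1)

Row-insert the values π_1, π_2, … into P one at a time, bumping the leftmost entry strictly greater than the inserted value down to the next row. The recording tableau Q records, in position (i, j), the step at which that cell was added to P.
  Insert 5 (step 1): P = [5];  Q = [1]
  Insert 7 (step 2): P = [5, 7];  Q = [1, 2]
  Insert 4 (step 3): P = [4, 7] / [5];  Q = [1, 2] / [3]
  Insert 2 (step 4): P = [2, 7] / [4] / [5];  Q = [1, 2] / [3] / [4]
  Insert 3 (step 5): P = [2, 3] / [4, 7] / [5];  Q = [1, 2] / [3, 5] / [4]
  Insert 8 (step 6): P = [2, 3, 8] / [4, 7] / [5];  Q = [1, 2, 6] / [3, 5] / [4]
  Insert 1 (step 7): P = [1, 3, 8] / [2, 7] / [4] / [5];  Q = [1, 2, 6] / [3, 5] / [4] / [7]
  Insert 6 (step 8): P = [1, 3, 6] / [2, 7, 8] / [4] / [5];  Q = [1, 2, 6] / [3, 5, 8] / [4] / [7]
Final shape: (3, 3, 1, 1).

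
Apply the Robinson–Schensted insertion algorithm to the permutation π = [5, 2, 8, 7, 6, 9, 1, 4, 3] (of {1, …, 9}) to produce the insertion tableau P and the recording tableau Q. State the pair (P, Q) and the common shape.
P = [1, 3, 9] / [2, 4] / [5, 6] / [7] / [8];  Q = [1, 3, 6] / [2, 4] / [5, 8] / [7] / [9];  common shape = (3, 2, 2, 1, 1)

Row-insert the values π_1, π_2, … into P one at a time, bumping the leftmost entry strictly greater than the inserted value down to the next row. The recording tableau Q records, in position (i, j), the step at which that cell was added to P.
  Insert 5 (step 1): P = [5];  Q = [1]
  Insert 2 (step 2): P = [2] / [5];  Q = [1] / [2]
  Insert 8 (step 3): P = [2, 8] / [5];  Q = [1, 3] / [2]
  Insert 7 (step 4): P = [2, 7] / [5, 8];  Q = [1, 3] / [2, 4]
  Insert 6 (step 5): P = [2, 6] / [5, 7] / [8];  Q = [1, 3] / [2, 4] / [5]
  Insert 9 (step 6): P = [2, 6, 9] / [5, 7] / [8];  Q = [1, 3, 6] / [2, 4] / [5]
  Insert 1 (step 7): P = [1, 6, 9] / [2, 7] / [5] / [8];  Q = [1, 3, 6] / [2, 4] / [5] / [7]
  Insert 4 (step 8): P = [1, 4, 9] / [2, 6] / [5, 7] / [8];  Q = [1, 3, 6] / [2, 4] / [5, 8] / [7]
  Insert 3 (step 9): P = [1, 3, 9] / [2, 4] / [5, 6] / [7] / [8];  Q = [1, 3, 6] / [2, 4] / [5, 8] / [7] / [9]
Final shape: (3, 2, 2, 1, 1).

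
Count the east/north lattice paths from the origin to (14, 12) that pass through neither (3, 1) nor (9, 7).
Number of paths = 4884484

Inclusion–exclusion. Total paths: C(26, 14) = 9657700. Through P₁: C(4, 3)·C(22, 11) = 2821728. Through P₂: C(16, 9)·C(10, 5) = 2882880. Since P₁ is strictly southwest of P₂, a monotone path through both must visit P₁ then P₂; paths through both = C(4, 3)·C(12, 6)·C(10, 5) = 931392. Avoid both = 9657700 − 2821728 − 2882880 + 931392 = 4884484.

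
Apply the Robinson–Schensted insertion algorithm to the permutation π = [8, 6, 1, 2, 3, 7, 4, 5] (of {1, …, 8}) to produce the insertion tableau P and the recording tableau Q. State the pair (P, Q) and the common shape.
P = [1, 2, 3, 4, 5] / [6, 7] / [8];  Q = [1, 4, 5, 6, 8] / [2, 7] / [3];  common shape = (5, 2, 1)

Row-insert the values π_1, π_2, … into P one at a time, bumping the leftmost entry strictly greater than the inserted value down to the next row. The recording tableau Q records, in position (i, j), the step at which that cell was added to P.
  Insert 8 (step 1): P = [8];  Q = [1]
  Insert 6 (step 2): P = [6] / [8];  Q = [1] / [2]
  Insert 1 (step 3): P = [1] / [6] / [8];  Q = [1] / [2] / [3]
  Insert 2 (step 4): P = [1, 2] / [6] / [8];  Q = [1, 4] / [2] / [3]
  Insert 3 (step 5): P = [1, 2, 3] / [6] / [8];  Q = [1, 4, 5] / [2] / [3]
  Insert 7 (step 6): P = [1, 2, 3, 7] / [6] / [8];  Q = [1, 4, 5, 6] / [2] / [3]
  Insert 4 (step 7): P = [1, 2, 3, 4] / [6, 7] / [8];  Q = [1, 4, 5, 6] / [2, 7] / [3]
  Insert 5 (step 8): P = [1, 2, 3, 4, 5] / [6, 7] / [8];  Q = [1, 4, 5, 6, 8] / [2, 7] / [3]
Final shape: (5, 2, 1).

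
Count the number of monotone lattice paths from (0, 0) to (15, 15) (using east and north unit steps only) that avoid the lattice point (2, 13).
Number of paths = 155106495

Total paths from (0, 0) to (15, 15): C(30, 15) = 155117520. Paths through (2, 13): (paths (0, 0) → (2, 13)) × (paths (2, 13) → (15, 15)) = C(15, 2) · C(15, 13) = 105 · 105 = 11025. Avoidance count = 155117520 − 11025 = 155106495.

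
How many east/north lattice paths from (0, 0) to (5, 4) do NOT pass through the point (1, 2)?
Number of paths = 81

Total paths from (0, 0) to (5, 4): C(9, 5) = 126. Paths through (1, 2): (paths (0, 0) → (1, 2)) × (paths (1, 2) → (5, 4)) = C(3, 1) · C(6, 4) = 3 · 15 = 45. Avoidance count = 126 − 45 = 81.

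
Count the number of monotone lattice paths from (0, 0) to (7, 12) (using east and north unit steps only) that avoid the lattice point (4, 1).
Number of paths = 48568

Total paths from (0, 0) to (7, 12): C(19, 7) = 50388. Paths through (4, 1): (paths (0, 0) → (4, 1)) × (paths (4, 1) → (7, 12)) = C(5, 4) · C(14, 3) = 5 · 364 = 1820. Avoidance count = 50388 − 1820 = 48568.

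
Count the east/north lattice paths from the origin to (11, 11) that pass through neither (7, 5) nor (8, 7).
Number of paths = 397047

Inclusion–exclusion. Total paths: C(22, 11) = 705432. Through P₁: C(12, 7)·C(10, 4) = 166320. Through P₂: C(15, 8)·C(7, 3) = 225225. Since P₁ is strictly southwest of P₂, a monotone path through both must visit P₁ then P₂; paths through both = C(12, 7)·C(3, 1)·C(7, 3) = 83160. Avoid both = 705432 − 166320 − 225225 + 83160 = 397047.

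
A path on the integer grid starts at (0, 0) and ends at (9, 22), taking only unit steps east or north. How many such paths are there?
Number of paths = 20160075

A monotone lattice path from (0, 0) to (9, 22) consists of 9 east steps and 22 north steps in some order, so it is determined by which 9 of the 31 steps are east. The count is C(31, 9) = 20160075.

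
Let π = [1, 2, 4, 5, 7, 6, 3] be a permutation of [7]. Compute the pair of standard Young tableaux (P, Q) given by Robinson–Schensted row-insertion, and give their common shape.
P = [1, 2, 3, 5, 6] / [4] / [7];  Q = [1, 2, 3, 4, 5] / [6] / [7];  common shape = (5, 1, 1)

Row-insert the values π_1, π_2, … into P one at a time, bumping the leftmost entry strictly greater than the inserted value down to the next row. The recording tableau Q records, in position (i, j), the step at which that cell was added to P.
  Insert 1 (step 1): P = [1];  Q = [1]
  Insert 2 (step 2): P = [1, 2];  Q = [1, 2]
  Insert 4 (step 3): P = [1, 2, 4];  Q = [1, 2, 3]
  Insert 5 (step 4): P = [1, 2, 4, 5];  Q = [1, 2, 3, 4]
  Insert 7 (step 5): P = [1, 2, 4, 5, 7];  Q = [1, 2, 3, 4, 5]
  Insert 6 (step 6): P = [1, 2, 4, 5, 6] / [7];  Q = [1, 2, 3, 4, 5] / [6]
  Insert 3 (step 7): P = [1, 2, 3, 5, 6] / [4] / [7];  Q = [1, 2, 3, 4, 5] / [6] / [7]
Final shape: (5, 1, 1).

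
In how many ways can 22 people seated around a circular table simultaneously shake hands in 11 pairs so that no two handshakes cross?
C_11 = 58786

These noncrossing handshakes are counted by the Catalan number C_n = (1/(n + 1)) · C(2n, n). For n = 11: C_11 = (1/12) · C(22, 11) = 705432/12 = 58786.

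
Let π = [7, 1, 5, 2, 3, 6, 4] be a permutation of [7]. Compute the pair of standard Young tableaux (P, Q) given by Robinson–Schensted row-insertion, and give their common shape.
P = [1, 2, 3, 4] / [5, 6] / [7];  Q = [1, 3, 5, 6] / [2, 7] / [4];  common shape = (4, 2, 1)

Row-insert the values π_1, π_2, … into P one at a time, bumping the leftmost entry strictly greater than the inserted value down to the next row. The recording tableau Q records, in position (i, j), the step at which that cell was added to P.
  Insert 7 (step 1): P = [7];  Q = [1]
  Insert 1 (step 2): P = [1] / [7];  Q = [1] / [2]
  Insert 5 (step 3): P = [1, 5] / [7];  Q = [1, 3] / [2]
  Insert 2 (step 4): P = [1, 2] / [5] / [7];  Q = [1, 3] / [2] / [4]
  Insert 3 (step 5): P = [1, 2, 3] / [5] / [7];  Q = [1, 3, 5] / [2] / [4]
  Insert 6 (step 6): P = [1, 2, 3, 6] / [5] / [7];  Q = [1, 3, 5, 6] / [2] / [4]
  Insert 4 (step 7): P = [1, 2, 3, 4] / [5, 6] / [7];  Q = [1, 3, 5, 6] / [2, 7] / [4]
Final shape: (4, 2, 1).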